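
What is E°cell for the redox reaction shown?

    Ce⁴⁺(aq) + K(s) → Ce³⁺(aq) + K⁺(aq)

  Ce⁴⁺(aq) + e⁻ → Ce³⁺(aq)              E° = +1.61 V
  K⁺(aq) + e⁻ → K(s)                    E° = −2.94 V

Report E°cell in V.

+4.55 V

In the reaction as written, Ce⁴⁺(aq) is reduced (cathode) and K⁺(aq) is produced by oxidation at the anode.
E°cell = E°(cathode) − E°(anode) = +1.61 − (−2.94) = +4.55 V.
The positive value indicates the reaction is spontaneous as written.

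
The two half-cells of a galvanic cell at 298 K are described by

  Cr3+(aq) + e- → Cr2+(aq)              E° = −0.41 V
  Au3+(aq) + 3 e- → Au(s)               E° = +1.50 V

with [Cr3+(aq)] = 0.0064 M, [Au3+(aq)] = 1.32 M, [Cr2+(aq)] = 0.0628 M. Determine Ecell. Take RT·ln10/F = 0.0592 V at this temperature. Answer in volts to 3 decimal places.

Since E°(Au³⁺/Au) > E°(Cr³⁺/Cr²⁺), Au³⁺/Au serves as the cathode.
The standard potential is +1.50 − (−0.41) = +1.91 V and the balanced reaction transfers n = 3 electrons.
Balancing gives Au3+(aq) + 3 Cr2+(aq) → Au(s) + 3 Cr3+(aq); hence Q = [Cr3+(aq)]^3 / ([Au3+(aq)]·[Cr2+(aq)]^3) = 0.000802 (log Q = −3.096).
By the Nernst equation, E = +1.91 − (0.0592/3)·(−3.096) = +1.971 V.

+1.971 V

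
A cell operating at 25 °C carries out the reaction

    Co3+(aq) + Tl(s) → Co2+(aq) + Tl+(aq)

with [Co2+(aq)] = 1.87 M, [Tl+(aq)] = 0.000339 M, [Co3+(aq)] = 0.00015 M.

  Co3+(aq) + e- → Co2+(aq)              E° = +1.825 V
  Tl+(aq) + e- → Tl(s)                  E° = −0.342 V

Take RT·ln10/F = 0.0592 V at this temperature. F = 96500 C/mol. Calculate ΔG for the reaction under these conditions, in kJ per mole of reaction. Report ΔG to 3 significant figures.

The standard cell potential is +1.825 − (−0.342) = +2.167 V, with n = 1 electron in the balanced equation.
The reaction quotient is ([Co2+(aq)]·[Tl+(aq)]) / [Co3+(aq)] = 4.23; by Nernst, E = +2.167 − (0.0592/1)(0.626) = +2.1299 V.
Finally ΔG = −nFE = −(1)(96500 C/mol)(+2.1299 V) = −206 kJ/mol.

−206 kJ/mol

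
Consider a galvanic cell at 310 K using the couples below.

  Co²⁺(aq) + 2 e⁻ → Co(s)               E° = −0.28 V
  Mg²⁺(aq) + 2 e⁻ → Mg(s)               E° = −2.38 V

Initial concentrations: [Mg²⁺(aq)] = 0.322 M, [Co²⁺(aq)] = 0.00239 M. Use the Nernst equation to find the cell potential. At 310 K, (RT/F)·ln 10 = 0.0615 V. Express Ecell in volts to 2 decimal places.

The Co²⁺/Co couple has the more positive E°, so it is the cathode; Mg²⁺/Mg is the anode.
E°cell = E°cat − E°an = −0.28 − (−2.38) = +2.10 V; n = 2.
For the overall reaction Co²⁺(aq) + Mg(s) → Co(s) + Mg²⁺(aq), Q = [Mg²⁺(aq)] / [Co²⁺(aq)] = 135, giving log Q = 2.129.
E = E° − (0.0615/n)·log Q = +2.10 − (0.0615/2)(2.129) = +2.03 V.

+2.03 V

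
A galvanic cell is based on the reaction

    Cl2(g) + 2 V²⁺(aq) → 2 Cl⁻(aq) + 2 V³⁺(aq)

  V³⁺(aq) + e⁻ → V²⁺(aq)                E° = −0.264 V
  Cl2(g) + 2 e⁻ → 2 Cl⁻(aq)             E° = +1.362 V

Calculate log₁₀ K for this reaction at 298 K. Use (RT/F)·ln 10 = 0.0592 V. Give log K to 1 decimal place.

log K = 54.9

The Cl₂/Cl⁻ couple is reduced (cathode); E°cell = +1.362 − (−0.264) = +1.626 V with n = 2.
At equilibrium E = 0, so log K = nE°cell / 0.0592 = (2)(+1.626) / 0.0592 = 54.9.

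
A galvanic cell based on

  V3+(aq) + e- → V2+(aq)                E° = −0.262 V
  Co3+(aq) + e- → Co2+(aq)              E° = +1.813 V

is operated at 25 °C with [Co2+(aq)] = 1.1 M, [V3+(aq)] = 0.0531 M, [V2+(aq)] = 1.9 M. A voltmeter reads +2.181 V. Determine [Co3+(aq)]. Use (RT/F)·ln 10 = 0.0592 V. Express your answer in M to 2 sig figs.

With Co³⁺/Co²⁺ at the cathode and V³⁺/V²⁺ at the anode, E°cell = +1.813 − (−0.262) = +2.075 V (n = 1).
From the Nernst equation, log Q = n(E° − E)/0.0592 = 1·(+2.075 − (+2.181))/0.0592 = −1.791.
The balanced reaction is Co3+(aq) + V2+(aq) → Co2+(aq) + V3+(aq), so Q = ([Co2+(aq)]·[V3+(aq)]) / ([Co3+(aq)]·[V2+(aq)]).
Solving for the unknown gives log [Co3+(aq)] = 0.279, so [Co3+(aq)] ≈ 1.9 M.

1.9 M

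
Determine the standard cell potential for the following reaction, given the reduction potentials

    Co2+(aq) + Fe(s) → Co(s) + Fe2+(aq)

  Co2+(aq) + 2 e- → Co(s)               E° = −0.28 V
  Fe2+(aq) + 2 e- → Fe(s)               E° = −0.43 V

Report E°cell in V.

Co2+(aq) gains electrons, so the Co²⁺/Co couple is the cathode; the Fe²⁺/Fe couple is the anode.
E°cell = E°(cathode) − E°(anode) = −0.28 − (−0.43) = +0.15 V.

+0.15 V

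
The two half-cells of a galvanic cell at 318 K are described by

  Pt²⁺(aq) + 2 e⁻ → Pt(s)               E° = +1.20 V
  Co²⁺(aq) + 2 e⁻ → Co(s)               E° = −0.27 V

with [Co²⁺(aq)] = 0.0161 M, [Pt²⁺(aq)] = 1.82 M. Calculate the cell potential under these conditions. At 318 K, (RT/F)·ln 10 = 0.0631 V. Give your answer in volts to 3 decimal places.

+1.535 V

The Pt²⁺/Pt couple has the more positive E°, so it is the cathode; Co²⁺/Co is the anode.
The standard potential is +1.20 − (−0.27) = +1.47 V and the balanced reaction transfers n = 2 electrons.
For the overall reaction Pt²⁺(aq) + Co(s) → Pt(s) + Co²⁺(aq), Q = [Co²⁺(aq)] / [Pt²⁺(aq)] = 0.00885, giving log Q = −2.053.
By the Nernst equation, E = +1.47 − (0.0631/2)·(−2.053) = +1.535 V.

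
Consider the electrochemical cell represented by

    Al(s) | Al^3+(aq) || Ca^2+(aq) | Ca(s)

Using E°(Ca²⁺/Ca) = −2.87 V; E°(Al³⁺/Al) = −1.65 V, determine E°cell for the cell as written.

By convention the left-hand electrode in cell notation is the anode (oxidation) and the right-hand electrode is the cathode (reduction).
E°cell = E°(right) − E°(left) = −2.87 − (−1.65) = −1.22 V.
The negative sign shows that, as written, the cell would require an external voltage to drive the reaction.

−1.22 V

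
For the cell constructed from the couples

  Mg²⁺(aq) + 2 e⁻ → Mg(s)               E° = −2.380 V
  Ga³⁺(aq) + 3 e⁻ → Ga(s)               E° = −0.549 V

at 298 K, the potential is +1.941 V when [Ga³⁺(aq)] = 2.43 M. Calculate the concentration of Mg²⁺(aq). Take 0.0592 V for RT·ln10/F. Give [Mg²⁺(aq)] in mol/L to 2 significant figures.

0.00035 M

The Ga³⁺/Ga couple has the larger reduction potential, so it is the cathode: E°cell = −0.549 − (−2.380) = +1.831 V and n = 6.
Rearranging E = E° − (0.0592/n)·log Q gives log Q = 6(+1.831 − (+1.941))/0.0592 = −11.149.
The balanced reaction is 2 Ga³⁺(aq) + 3 Mg(s) → 2 Ga(s) + 3 Mg²⁺(aq), so Q = [Mg²⁺(aq)]^3 / [Ga³⁺(aq)]^2.
Solving for the unknown gives log [Mg²⁺(aq)] = −3.459, so [Mg²⁺(aq)] ≈ 0.00035 M.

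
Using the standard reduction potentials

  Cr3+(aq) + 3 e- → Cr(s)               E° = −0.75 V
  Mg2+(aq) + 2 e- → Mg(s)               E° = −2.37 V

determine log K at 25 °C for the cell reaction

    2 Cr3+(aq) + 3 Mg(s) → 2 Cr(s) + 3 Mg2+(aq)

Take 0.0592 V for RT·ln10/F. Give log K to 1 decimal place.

log K = 164.2

The Cr³⁺/Cr couple is reduced (cathode); E°cell = −0.75 − (−2.37) = +1.62 V with n = 6.
At equilibrium E = 0, so log K = nE°cell / 0.0592 = (6)(+1.62) / 0.0592 = 164.2.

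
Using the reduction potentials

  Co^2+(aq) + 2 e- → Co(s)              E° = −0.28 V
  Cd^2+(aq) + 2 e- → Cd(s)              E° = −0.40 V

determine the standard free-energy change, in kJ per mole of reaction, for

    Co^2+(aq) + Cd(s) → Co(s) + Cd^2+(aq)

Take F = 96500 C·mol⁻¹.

−23.2 kJ/mol

In the reaction as written Co^2+(aq) is reduced, so the Co²⁺/Co couple is the cathode and Cd²⁺/Cd is the anode.
E°cell = −0.28 − (−0.40) = +0.12 V; balancing electrons gives n = 2.
ΔG° = −nFE°cell = −(2)(96500)(+0.12) J/mol = −23.2 kJ/mol.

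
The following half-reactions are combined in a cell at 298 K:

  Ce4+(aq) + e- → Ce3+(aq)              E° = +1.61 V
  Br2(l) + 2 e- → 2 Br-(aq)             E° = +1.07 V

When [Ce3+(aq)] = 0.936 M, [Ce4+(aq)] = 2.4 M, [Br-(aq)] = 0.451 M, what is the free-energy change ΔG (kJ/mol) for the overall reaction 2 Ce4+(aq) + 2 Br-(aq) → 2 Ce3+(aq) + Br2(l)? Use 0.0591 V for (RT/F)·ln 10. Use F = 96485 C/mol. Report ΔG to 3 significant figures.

−105 kJ/mol

With Ce⁴⁺/Ce³⁺ reduced at the cathode, E°cell = +1.61 − (+1.07) = +0.54 V and n = 2.
The reaction quotient is [Ce3+(aq)]^2 / ([Ce4+(aq)]^2·[Br-(aq)]^2) = 0.748; by Nernst, E = +0.54 − (0.0591/2)(−0.126) = +0.5437 V.
Finally ΔG = −nFE = −(2)(96485 C/mol)(+0.5437 V) = −105 kJ/mol.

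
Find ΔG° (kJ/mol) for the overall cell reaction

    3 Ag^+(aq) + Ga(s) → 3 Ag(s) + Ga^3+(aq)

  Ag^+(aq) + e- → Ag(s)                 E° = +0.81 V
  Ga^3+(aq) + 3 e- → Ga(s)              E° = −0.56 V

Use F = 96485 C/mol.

−397 kJ/mol

In the reaction as written Ag^+(aq) is reduced, so the Ag⁺/Ag couple is the cathode and Ga³⁺/Ga is the anode.
E°cell = +0.81 − (−0.56) = +1.37 V; balancing electrons gives n = 3.
ΔG° = −nFE°cell = −(3)(96485)(+1.37) J/mol = −397 kJ/mol.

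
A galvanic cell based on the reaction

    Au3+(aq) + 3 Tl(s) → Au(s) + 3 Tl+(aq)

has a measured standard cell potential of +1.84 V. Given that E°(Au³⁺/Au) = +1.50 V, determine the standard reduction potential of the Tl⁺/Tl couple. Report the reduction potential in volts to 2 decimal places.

In the reaction as written the Au³⁺/Au couple is reduced (cathode) and Tl⁺/Tl is oxidized (anode), so E°cell = E°(Au³⁺/Au) − E°(Tl⁺/Tl).
E°(Tl⁺/Tl) = E°(cathode) − E°cell = +1.50 − (+1.84) = −0.34 V.

−0.34 V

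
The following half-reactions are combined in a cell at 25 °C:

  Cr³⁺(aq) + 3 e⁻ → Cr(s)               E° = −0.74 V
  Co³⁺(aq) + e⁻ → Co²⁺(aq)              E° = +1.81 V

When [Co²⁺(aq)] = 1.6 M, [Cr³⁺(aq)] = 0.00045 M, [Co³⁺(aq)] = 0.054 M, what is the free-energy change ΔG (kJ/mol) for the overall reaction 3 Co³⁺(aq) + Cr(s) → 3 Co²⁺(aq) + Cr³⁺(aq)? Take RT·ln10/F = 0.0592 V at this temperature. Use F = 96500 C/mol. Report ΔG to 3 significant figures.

E°cell = +1.81 − (−0.74) = +2.55 V; the balanced reaction transfers n = 3 electrons.
The reaction quotient is ([Co²⁺(aq)]^3·[Cr³⁺(aq)]) / [Co³⁺(aq)]^3 = 11.7; by Nernst, E = +2.55 − (0.0592/3)(1.068) = +2.5289 V.
Then ΔG = −nFE = −3 × 96500 × +2.5289 J/mol = −732 kJ/mol.

−732 kJ/mol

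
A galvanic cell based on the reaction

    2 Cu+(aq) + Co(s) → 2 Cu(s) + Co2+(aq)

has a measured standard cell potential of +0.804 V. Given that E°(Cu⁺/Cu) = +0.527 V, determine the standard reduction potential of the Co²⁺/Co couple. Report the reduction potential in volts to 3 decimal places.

−0.277 V

In the reaction as written the Cu⁺/Cu couple is reduced (cathode) and Co²⁺/Co is oxidized (anode), so E°cell = E°(Cu⁺/Cu) − E°(Co²⁺/Co).
E°(Co²⁺/Co) = E°(cathode) − E°cell = +0.527 − (+0.804) = −0.277 V.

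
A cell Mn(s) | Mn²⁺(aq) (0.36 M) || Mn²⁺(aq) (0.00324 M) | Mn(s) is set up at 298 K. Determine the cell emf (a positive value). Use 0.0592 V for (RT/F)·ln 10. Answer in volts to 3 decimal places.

For a concentration cell E°cell = 0, since both electrodes use the same couple.
The compartment with the higher Mn²⁺(aq) concentration (0.36 M) acts as the cathode; ions are reduced there and produced at the dilute (0.00324 M) anode.
With n = 2, Ecell = −(0.0592/2)·log([dilute]/[conc]) = −(0.0592/2)·log(0.00324/0.36) = +0.061 V.

0.061 V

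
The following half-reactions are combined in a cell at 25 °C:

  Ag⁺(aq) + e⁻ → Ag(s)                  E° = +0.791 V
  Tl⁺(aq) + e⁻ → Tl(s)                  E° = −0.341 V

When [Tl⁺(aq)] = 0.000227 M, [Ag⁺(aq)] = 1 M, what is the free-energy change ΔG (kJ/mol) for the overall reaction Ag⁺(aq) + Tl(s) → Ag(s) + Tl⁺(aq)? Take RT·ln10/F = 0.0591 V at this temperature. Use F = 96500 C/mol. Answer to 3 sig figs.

−130 kJ/mol

The standard cell potential is +0.791 − (−0.341) = +1.132 V, with n = 1 electron in the balanced equation.
Q = [Tl⁺(aq)] / [Ag⁺(aq)] = 0.000227, so log Q = −3.644 and E = +1.132 − (0.0591/1)(−3.644) = +1.3474 V.
Then ΔG = −nFE = −1 × 96500 × +1.3474 J/mol = −130 kJ/mol.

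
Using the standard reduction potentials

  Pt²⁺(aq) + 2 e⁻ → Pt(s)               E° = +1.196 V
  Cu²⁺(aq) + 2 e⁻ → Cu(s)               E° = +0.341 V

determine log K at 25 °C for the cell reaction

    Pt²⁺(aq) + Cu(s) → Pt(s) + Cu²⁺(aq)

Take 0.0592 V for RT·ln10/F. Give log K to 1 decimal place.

log K = 28.9

The Pt²⁺/Pt couple is reduced (cathode); E°cell = +1.196 − (+0.341) = +0.855 V with n = 2.
At equilibrium E = 0, so log K = nE°cell / 0.0592 = (2)(+0.855) / 0.0592 = 28.9.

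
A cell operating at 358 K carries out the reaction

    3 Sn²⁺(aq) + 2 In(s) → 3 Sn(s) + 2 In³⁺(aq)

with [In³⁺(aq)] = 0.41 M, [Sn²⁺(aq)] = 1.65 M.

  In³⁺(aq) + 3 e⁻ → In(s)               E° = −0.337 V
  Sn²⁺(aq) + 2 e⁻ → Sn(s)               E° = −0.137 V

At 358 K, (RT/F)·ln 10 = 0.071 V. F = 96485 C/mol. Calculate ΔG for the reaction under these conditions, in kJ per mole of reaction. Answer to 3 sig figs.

The standard cell potential is −0.137 − (−0.337) = +0.200 V, with n = 6 electrons in the balanced equation.
Q = [In³⁺(aq)]^2 / [Sn²⁺(aq)]^3 = 0.0374, so log Q = −1.427 and E = +0.200 − (0.071/6)(−1.427) = +0.2169 V.
ΔG = −nFE = −(6)(96485)(+0.2169) J/mol = −126 kJ/mol.

−126 kJ/mol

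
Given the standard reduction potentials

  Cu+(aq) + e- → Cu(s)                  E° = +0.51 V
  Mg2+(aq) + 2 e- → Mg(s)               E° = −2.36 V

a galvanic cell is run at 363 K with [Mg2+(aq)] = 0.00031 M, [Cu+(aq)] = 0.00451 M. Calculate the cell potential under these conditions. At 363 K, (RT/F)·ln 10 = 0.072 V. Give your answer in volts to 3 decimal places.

+2.827 V

Cu⁺/Cu is reduced (cathode, E° = +0.51 V) and Mg²⁺/Mg is oxidized (anode).
E°cell = E°cat − E°an = +0.51 − (−2.36) = +2.87 V; n = 2.
For the overall reaction 2 Cu+(aq) + Mg(s) → 2 Cu(s) + Mg2+(aq), Q = [Mg2+(aq)] / [Cu+(aq)]^2 = 15.2, giving log Q = 1.183.
Applying E = E° − (RT ln10/nF)·log Q gives +2.87 − (0.072/2)(1.183) = +2.827 V.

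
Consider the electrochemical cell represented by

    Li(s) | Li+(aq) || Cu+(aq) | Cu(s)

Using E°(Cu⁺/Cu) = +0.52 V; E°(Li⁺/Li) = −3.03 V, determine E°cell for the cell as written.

+3.55 V

By convention the left-hand electrode in cell notation is the anode (oxidation) and the right-hand electrode is the cathode (reduction).
E°cell = E°(right) − E°(left) = +0.52 − (−3.03) = +3.55 V.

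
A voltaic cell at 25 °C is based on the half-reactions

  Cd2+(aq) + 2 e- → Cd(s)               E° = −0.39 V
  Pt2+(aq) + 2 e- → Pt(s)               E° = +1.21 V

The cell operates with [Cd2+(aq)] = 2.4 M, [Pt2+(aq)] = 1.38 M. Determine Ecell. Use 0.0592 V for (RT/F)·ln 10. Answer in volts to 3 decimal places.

+1.593 V

The Pt²⁺/Pt couple has the more positive E°, so it is the cathode; Cd²⁺/Cd is the anode.
E°cell = E°cat − E°an = +1.21 − (−0.39) = +1.60 V; n = 2.
Balancing gives Pt2+(aq) + Cd(s) → Pt(s) + Cd2+(aq); hence Q = [Cd2+(aq)] / [Pt2+(aq)] = 1.74 (log Q = 0.240).
Applying E = E° − (RT ln10/nF)·log Q gives +1.60 − (0.0592/2)(0.240) = +1.593 V.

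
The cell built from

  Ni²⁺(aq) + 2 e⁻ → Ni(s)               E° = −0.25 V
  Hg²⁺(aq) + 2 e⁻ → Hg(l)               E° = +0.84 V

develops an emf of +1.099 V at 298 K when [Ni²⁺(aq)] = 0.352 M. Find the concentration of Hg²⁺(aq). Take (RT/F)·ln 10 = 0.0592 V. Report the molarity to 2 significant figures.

0.71 M

The Hg²⁺/Hg couple has the larger reduction potential, so it is the cathode: E°cell = +0.84 − (−0.25) = +1.09 V and n = 2.
Since E = E° − (0.0592/n)·log Q, log Q = n(E° − E)/0.0592 = −0.304.
Balancing electrons gives Hg²⁺(aq) + Ni(s) → Hg(l) + Ni²⁺(aq); thus Q = [Ni²⁺(aq)] / [Hg²⁺(aq)].
Substituting the known concentrations and solving, log [Hg²⁺(aq)] = −0.149 and [Hg²⁺(aq)] = 0.71 M.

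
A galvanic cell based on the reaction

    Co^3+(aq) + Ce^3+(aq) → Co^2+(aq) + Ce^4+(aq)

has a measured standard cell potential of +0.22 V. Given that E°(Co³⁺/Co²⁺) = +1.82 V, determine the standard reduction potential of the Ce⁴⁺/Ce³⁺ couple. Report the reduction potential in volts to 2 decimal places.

+1.60 V

In the reaction as written the Co³⁺/Co²⁺ couple is reduced (cathode) and Ce⁴⁺/Ce³⁺ is oxidized (anode), so E°cell = E°(Co³⁺/Co²⁺) − E°(Ce⁴⁺/Ce³⁺).
E°(Ce⁴⁺/Ce³⁺) = E°(cathode) − E°cell = +1.82 − (+0.22) = +1.60 V.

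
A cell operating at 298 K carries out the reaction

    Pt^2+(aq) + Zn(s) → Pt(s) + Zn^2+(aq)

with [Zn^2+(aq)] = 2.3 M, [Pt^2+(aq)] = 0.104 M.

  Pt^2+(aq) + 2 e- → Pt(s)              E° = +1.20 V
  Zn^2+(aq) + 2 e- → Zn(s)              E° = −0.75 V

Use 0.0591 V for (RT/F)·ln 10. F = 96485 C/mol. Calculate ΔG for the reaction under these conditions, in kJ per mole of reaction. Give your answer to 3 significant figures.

With Pt²⁺/Pt reduced at the cathode, E°cell = +1.20 − (−0.75) = +1.95 V and n = 2.
The reaction quotient is [Zn^2+(aq)] / [Pt^2+(aq)] = 22.1; by Nernst, E = +1.95 − (0.0591/2)(1.345) = +1.9103 V.
Finally ΔG = −nFE = −(2)(96485 C/mol)(+1.9103 V) = −369 kJ/mol.

−369 kJ/mol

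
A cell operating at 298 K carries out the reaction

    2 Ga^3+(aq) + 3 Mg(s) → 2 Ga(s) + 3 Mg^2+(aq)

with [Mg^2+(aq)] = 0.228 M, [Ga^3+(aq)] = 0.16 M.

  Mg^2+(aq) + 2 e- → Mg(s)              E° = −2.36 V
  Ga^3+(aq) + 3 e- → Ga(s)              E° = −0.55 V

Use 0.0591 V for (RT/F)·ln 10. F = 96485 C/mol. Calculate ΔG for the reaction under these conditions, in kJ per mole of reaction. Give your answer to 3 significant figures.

The standard cell potential is −0.55 − (−2.36) = +1.81 V, with n = 6 electrons in the balanced equation.
Q = [Mg^2+(aq)]^3 / [Ga^3+(aq)]^2 = 0.463, so log Q = −0.334 and E = +1.81 − (0.0591/6)(−0.334) = +1.8133 V.
ΔG = −nFE = −(6)(96485)(+1.8133) J/mol = −1050 kJ/mol.

−1050 kJ/mol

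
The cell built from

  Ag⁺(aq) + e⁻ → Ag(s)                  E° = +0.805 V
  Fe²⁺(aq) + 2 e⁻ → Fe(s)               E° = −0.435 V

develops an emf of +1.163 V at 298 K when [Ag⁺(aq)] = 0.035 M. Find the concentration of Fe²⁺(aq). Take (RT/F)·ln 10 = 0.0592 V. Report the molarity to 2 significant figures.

The Ag⁺/Ag couple has the larger reduction potential, so it is the cathode: E°cell = +0.805 − (−0.435) = +1.240 V and n = 2.
Since E = E° − (0.0592/n)·log Q, log Q = n(E° − E)/0.0592 = 2.601.
Balancing electrons gives 2 Ag⁺(aq) + Fe(s) → 2 Ag(s) + Fe²⁺(aq); thus Q = [Fe²⁺(aq)] / [Ag⁺(aq)]^2.
Substituting the known concentrations and solving, log [Fe²⁺(aq)] = −0.311 and [Fe²⁺(aq)] = 0.49 M.

0.49 M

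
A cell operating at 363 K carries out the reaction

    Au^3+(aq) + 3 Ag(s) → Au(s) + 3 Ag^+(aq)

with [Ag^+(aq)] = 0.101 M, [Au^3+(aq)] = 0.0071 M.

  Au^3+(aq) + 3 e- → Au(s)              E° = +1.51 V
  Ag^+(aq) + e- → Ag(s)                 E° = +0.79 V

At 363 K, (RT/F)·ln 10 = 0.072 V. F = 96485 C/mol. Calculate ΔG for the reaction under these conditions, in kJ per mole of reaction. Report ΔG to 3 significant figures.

E°cell = +1.51 − (+0.79) = +0.72 V; the balanced reaction transfers n = 3 electrons.
Q = [Ag^+(aq)]^3 / [Au^3+(aq)] = 0.145, so log Q = −0.838 and E = +0.72 − (0.072/3)(−0.838) = +0.7401 V.
Then ΔG = −nFE = −3 × 96485 × +0.7401 J/mol = −214 kJ/mol.

−214 kJ/mol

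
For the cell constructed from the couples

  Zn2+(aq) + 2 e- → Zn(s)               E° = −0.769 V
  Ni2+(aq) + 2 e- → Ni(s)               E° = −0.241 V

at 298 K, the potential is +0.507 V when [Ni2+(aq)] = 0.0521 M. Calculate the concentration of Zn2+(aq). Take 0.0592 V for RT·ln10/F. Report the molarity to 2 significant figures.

0.27 M

Ni²⁺/Ni is the cathode (higher E°); E°cell = −0.241 − (−0.769) = +0.528 V with n = 2.
Since E = E° − (0.0592/n)·log Q, log Q = n(E° − E)/0.0592 = 0.709.
For Ni2+(aq) + Zn(s) → Ni(s) + Zn2+(aq), the reaction quotient is Q = [Zn2+(aq)] / [Ni2+(aq)].
Solving for the unknown gives log [Zn2+(aq)] = −0.574, so [Zn2+(aq)] ≈ 0.27 M.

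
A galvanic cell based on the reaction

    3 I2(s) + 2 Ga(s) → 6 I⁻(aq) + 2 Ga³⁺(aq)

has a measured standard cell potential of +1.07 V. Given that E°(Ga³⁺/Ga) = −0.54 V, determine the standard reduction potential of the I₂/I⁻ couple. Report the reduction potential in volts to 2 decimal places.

+0.53 V

In the reaction as written the I₂/I⁻ couple is reduced (cathode) and Ga³⁺/Ga is oxidized (anode), so E°cell = E°(I₂/I⁻) − E°(Ga³⁺/Ga).
E°(I₂/I⁻) = E°cell + E°(anode) = +1.07 + (−0.54) = +0.53 V.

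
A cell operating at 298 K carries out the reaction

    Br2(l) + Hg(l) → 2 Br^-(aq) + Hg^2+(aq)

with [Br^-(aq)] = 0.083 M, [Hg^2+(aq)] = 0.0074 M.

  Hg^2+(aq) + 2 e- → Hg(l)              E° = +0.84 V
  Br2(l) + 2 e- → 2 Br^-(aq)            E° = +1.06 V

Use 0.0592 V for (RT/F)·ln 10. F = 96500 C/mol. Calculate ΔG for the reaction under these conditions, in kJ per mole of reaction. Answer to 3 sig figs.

The standard cell potential is +1.06 − (+0.84) = +0.22 V, with n = 2 electrons in the balanced equation.
The reaction quotient is [Br^-(aq)]^2·[Hg^2+(aq)] = 5.1×10^−5; by Nernst, E = +0.22 − (0.0592/2)(−4.293) = +0.3471 V.
Finally ΔG = −nFE = −(2)(96500 C/mol)(+0.3471 V) = −67.0 kJ/mol.

−67.0 kJ/mol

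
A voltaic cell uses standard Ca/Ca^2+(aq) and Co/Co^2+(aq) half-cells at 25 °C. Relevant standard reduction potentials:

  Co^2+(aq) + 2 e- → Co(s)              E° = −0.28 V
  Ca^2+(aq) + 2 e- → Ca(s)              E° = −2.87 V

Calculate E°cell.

+2.59 V

Of the two couples in this cell, the one with the more positive reduction potential is reduced at the cathode: here that is Co²⁺/Co (−0.28 V); Ca²⁺/Ca (−2.87 V) is the anode.
E°cell = E°(cathode) − E°(anode) = −0.28 − (−2.87) = +2.59 V.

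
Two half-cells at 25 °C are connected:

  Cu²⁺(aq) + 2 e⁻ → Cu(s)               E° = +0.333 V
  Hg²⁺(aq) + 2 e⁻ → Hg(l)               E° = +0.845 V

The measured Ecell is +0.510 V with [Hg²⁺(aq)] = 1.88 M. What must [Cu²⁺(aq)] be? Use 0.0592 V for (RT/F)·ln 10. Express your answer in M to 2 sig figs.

2.2 M

With Hg²⁺/Hg at the cathode and Cu²⁺/Cu at the anode, E°cell = +0.845 − (+0.333) = +0.512 V (n = 2).
Since E = E° − (0.0592/n)·log Q, log Q = n(E° − E)/0.0592 = 0.068.
For Hg²⁺(aq) + Cu(s) → Hg(l) + Cu²⁺(aq), the reaction quotient is Q = [Cu²⁺(aq)] / [Hg²⁺(aq)].
Isolating [Cu²⁺(aq)] in Q = 10^{0.068} yields log [Cu²⁺(aq)] = 0.342, i.e. 2.2 M.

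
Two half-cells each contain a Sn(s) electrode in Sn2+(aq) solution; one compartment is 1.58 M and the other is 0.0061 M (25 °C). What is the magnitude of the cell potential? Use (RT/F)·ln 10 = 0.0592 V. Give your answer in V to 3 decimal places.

For a concentration cell E°cell = 0, since both electrodes use the same couple.
The compartment with the higher Sn2+(aq) concentration (1.58 M) acts as the cathode; ions are reduced there and produced at the dilute (0.0061 M) anode.
With n = 2, Ecell = −(0.0592/2)·log([dilute]/[conc]) = −(0.0592/2)·log(0.0061/1.58) = +0.071 V.

0.071 V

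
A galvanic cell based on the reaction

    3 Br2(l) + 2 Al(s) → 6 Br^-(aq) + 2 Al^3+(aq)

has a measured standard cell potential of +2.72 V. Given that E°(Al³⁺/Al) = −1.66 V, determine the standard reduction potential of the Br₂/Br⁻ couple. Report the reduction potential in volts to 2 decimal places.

In the reaction as written the Br₂/Br⁻ couple is reduced (cathode) and Al³⁺/Al is oxidized (anode), so E°cell = E°(Br₂/Br⁻) − E°(Al³⁺/Al).
E°(Br₂/Br⁻) = E°cell + E°(anode) = +2.72 + (−1.66) = +1.06 V.

+1.06 V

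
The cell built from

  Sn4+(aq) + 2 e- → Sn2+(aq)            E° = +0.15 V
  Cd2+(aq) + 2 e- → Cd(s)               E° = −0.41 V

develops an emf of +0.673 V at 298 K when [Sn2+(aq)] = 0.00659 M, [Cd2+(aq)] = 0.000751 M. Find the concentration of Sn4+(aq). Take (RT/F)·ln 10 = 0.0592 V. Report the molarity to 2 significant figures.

0.033 M

With Sn⁴⁺/Sn²⁺ at the cathode and Cd²⁺/Cd at the anode, E°cell = +0.15 − (−0.41) = +0.56 V (n = 2).
Since E = E° − (0.0592/n)·log Q, log Q = n(E° − E)/0.0592 = −3.818.
For Sn4+(aq) + Cd(s) → Sn2+(aq) + Cd2+(aq), the reaction quotient is Q = ([Sn2+(aq)]·[Cd2+(aq)]) / [Sn4+(aq)].
Isolating [Sn4+(aq)] in Q = 10^{−3.818} yields log [Sn4+(aq)] = −1.487, i.e. 0.033 M.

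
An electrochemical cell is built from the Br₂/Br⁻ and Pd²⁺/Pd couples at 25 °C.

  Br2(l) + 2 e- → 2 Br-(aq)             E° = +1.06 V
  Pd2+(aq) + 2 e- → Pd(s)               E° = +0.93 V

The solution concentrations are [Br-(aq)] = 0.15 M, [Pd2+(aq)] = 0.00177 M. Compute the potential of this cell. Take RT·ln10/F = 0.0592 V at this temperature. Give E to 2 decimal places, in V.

Br₂/Br⁻ is reduced (cathode, E° = +1.06 V) and Pd²⁺/Pd is oxidized (anode).
E°cell = +1.06 − (+0.93) = +0.13 V, with n = 2 electrons transferred.
Balancing gives Br2(l) + Pd(s) → 2 Br-(aq) + Pd2+(aq); hence Q = [Br-(aq)]^2·[Pd2+(aq)] = 3.98×10^−5 (log Q = −4.400).
Applying E = E° − (RT ln10/nF)·log Q gives +0.13 − (0.0592/2)(−4.400) = +0.26 V.

+0.26 V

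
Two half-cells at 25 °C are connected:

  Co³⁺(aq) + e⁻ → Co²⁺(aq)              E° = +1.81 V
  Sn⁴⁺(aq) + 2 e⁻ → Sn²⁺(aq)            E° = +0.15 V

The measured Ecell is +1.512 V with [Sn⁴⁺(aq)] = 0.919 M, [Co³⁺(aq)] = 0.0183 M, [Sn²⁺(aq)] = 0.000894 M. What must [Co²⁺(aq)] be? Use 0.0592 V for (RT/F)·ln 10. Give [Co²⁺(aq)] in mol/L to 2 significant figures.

Co³⁺/Co²⁺ is the cathode (higher E°); E°cell = +1.81 − (+0.15) = +1.66 V with n = 2.
Rearranging E = E° − (0.0592/n)·log Q gives log Q = 2(+1.66 − (+1.512))/0.0592 = 5.000.
For 2 Co³⁺(aq) + Sn²⁺(aq) → 2 Co²⁺(aq) + Sn⁴⁺(aq), the reaction quotient is Q = ([Co²⁺(aq)]^2·[Sn⁴⁺(aq)]) / ([Co³⁺(aq)]^2·[Sn²⁺(aq)]).
Solving for the unknown gives log [Co²⁺(aq)] = −0.744, so [Co²⁺(aq)] ≈ 0.18 M.

0.18 M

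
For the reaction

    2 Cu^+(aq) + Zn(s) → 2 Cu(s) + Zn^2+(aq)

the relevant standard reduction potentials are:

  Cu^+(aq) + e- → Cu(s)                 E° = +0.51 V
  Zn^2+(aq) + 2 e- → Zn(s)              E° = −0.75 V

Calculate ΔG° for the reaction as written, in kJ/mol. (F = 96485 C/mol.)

−243 kJ/mol

In the reaction as written Cu^+(aq) is reduced, so the Cu⁺/Cu couple is the cathode and Zn²⁺/Zn is the anode.
E°cell = +0.51 − (−0.75) = +1.26 V; balancing electrons gives n = 2.
ΔG° = −nFE°cell = −(2)(96485)(+1.26) J/mol = −243 kJ/mol.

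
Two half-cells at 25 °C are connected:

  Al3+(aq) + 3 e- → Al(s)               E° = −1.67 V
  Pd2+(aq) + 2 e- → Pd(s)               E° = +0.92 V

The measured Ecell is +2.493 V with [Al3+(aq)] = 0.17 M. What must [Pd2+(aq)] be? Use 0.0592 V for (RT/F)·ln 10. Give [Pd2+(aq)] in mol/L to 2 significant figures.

The Pd²⁺/Pd couple has the larger reduction potential, so it is the cathode: E°cell = +0.92 − (−1.67) = +2.59 V and n = 6.
Rearranging E = E° − (0.0592/n)·log Q gives log Q = 6(+2.59 − (+2.493))/0.0592 = 9.831.
The balanced reaction is 3 Pd2+(aq) + 2 Al(s) → 3 Pd(s) + 2 Al3+(aq), so Q = [Al3+(aq)]^2 / [Pd2+(aq)]^3.
Solving for the unknown gives log [Pd2+(aq)] = −3.790, so [Pd2+(aq)] ≈ 0.00016 M.

0.00016 M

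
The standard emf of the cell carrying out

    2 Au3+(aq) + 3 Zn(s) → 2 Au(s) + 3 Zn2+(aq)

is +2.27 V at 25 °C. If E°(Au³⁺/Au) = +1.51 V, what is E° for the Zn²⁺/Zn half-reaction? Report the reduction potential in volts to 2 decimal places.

−0.76 V

In the reaction as written the Au³⁺/Au couple is reduced (cathode) and Zn²⁺/Zn is oxidized (anode), so E°cell = E°(Au³⁺/Au) − E°(Zn²⁺/Zn).
E°(Zn²⁺/Zn) = E°(cathode) − E°cell = +1.51 − (+2.27) = −0.76 V.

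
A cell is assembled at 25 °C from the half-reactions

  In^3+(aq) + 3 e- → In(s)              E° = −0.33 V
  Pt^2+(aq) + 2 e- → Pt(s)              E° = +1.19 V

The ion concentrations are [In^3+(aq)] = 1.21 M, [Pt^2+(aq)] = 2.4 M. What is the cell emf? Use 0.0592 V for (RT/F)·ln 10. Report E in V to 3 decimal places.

The Pt²⁺/Pt couple has the more positive E°, so it is the cathode; In³⁺/In is the anode.
E°cell = E°cat − E°an = +1.19 − (−0.33) = +1.52 V; n = 6.
For the overall reaction 3 Pt^2+(aq) + 2 In(s) → 3 Pt(s) + 2 In^3+(aq), Q = [In^3+(aq)]^2 / [Pt^2+(aq)]^3 = 0.106, giving log Q = −0.975.
Applying E = E° − (RT ln10/nF)·log Q gives +1.52 − (0.0592/6)(−0.975) = +1.530 V.

+1.530 V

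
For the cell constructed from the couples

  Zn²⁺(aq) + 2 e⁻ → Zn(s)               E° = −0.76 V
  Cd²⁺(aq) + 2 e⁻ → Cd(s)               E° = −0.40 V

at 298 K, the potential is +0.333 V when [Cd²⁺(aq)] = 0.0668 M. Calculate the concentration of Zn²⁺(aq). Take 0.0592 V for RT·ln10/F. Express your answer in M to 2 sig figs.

0.55 M

The Cd²⁺/Cd couple has the larger reduction potential, so it is the cathode: E°cell = −0.40 − (−0.76) = +0.36 V and n = 2.
Since E = E° − (0.0592/n)·log Q, log Q = n(E° − E)/0.0592 = 0.912.
Balancing electrons gives Cd²⁺(aq) + Zn(s) → Cd(s) + Zn²⁺(aq); thus Q = [Zn²⁺(aq)] / [Cd²⁺(aq)].
Solving for the unknown gives log [Zn²⁺(aq)] = −0.263, so [Zn²⁺(aq)] ≈ 0.55 M.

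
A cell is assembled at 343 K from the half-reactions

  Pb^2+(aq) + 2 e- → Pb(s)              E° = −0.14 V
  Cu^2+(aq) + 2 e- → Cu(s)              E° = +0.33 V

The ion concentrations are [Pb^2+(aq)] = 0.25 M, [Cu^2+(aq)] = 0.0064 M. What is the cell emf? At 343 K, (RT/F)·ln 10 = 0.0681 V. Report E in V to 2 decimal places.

+0.42 V

Since E°(Cu²⁺/Cu) > E°(Pb²⁺/Pb), Cu²⁺/Cu serves as the cathode.
E°cell = +0.33 − (−0.14) = +0.47 V, with n = 2 electrons transferred.
The balanced reaction is Cu^2+(aq) + Pb(s) → Cu(s) + Pb^2+(aq), so Q = [Pb^2+(aq)] / [Cu^2+(aq)] = 39.1 and log Q = 1.592.
By the Nernst equation, E = +0.47 − (0.0681/2)·(1.592) = +0.42 V.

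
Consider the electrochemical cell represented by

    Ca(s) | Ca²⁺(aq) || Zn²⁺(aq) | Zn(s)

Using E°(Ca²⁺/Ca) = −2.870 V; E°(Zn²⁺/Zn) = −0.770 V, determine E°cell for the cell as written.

By convention the left-hand electrode in cell notation is the anode (oxidation) and the right-hand electrode is the cathode (reduction).
E°cell = E°(right) − E°(left) = −0.770 − (−2.870) = +2.100 V.

+2.100 V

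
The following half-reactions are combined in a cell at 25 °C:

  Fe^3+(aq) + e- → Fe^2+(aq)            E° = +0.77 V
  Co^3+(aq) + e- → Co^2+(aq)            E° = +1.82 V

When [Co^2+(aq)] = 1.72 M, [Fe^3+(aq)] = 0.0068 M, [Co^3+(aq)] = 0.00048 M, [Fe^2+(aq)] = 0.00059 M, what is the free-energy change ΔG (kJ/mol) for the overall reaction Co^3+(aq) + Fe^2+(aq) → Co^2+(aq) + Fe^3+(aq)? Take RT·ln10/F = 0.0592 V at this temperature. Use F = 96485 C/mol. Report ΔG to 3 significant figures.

With Co³⁺/Co²⁺ reduced at the cathode, E°cell = +1.82 − (+0.77) = +1.05 V and n = 1.
Q = ([Co^2+(aq)]·[Fe^3+(aq)]) / ([Co^3+(aq)]·[Fe^2+(aq)]) = 4.13×10^4, so log Q = 4.616 and E = +1.05 − (0.0592/1)(4.616) = +0.7767 V.
Finally ΔG = −nFE = −(1)(96485 C/mol)(+0.7767 V) = −74.9 kJ/mol.

−74.9 kJ/mol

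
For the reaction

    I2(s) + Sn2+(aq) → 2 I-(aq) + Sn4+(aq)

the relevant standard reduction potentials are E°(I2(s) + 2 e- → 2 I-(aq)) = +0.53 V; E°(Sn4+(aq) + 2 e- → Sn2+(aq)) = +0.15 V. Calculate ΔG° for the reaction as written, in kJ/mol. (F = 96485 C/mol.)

In the reaction as written I2(s) is reduced, so the I₂/I⁻ couple is the cathode and Sn⁴⁺/Sn²⁺ is the anode.
E°cell = +0.53 − (+0.15) = +0.38 V; balancing electrons gives n = 2.
ΔG° = −nFE°cell = −(2)(96485)(+0.38) J/mol = −73.3 kJ/mol.

−73.3 kJ/mol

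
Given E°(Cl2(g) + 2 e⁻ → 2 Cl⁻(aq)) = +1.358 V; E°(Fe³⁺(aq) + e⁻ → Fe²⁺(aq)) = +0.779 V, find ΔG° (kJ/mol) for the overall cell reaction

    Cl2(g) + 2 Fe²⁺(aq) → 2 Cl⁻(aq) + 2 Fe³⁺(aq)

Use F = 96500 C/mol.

In the reaction as written Cl2(g) is reduced, so the Cl₂/Cl⁻ couple is the cathode and Fe³⁺/Fe²⁺ is the anode.
E°cell = +1.358 − (+0.779) = +0.579 V; balancing electrons gives n = 2.
ΔG° = −nFE°cell = −(2)(96500)(+0.579) J/mol = −112 kJ/mol.

−112 kJ/mol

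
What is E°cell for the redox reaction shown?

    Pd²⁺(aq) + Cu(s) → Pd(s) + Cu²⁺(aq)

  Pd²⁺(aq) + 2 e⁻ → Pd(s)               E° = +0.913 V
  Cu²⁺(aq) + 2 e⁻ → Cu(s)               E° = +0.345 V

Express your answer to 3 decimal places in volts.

+0.568 V

In the reaction as written, Pd²⁺(aq) is reduced (cathode) and Cu²⁺(aq) is produced by oxidation at the anode.
E°cell = E°(cathode) − E°(anode) = +0.913 − (+0.345) = +0.568 V.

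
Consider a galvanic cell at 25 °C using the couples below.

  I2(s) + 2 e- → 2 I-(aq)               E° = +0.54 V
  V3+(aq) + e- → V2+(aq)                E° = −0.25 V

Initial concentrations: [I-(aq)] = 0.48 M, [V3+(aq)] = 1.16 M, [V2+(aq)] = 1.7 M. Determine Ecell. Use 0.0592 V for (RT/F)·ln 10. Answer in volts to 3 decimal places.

Since E°(I₂/I⁻) > E°(V³⁺/V²⁺), I₂/I⁻ serves as the cathode.
E°cell = E°cat − E°an = +0.54 − (−0.25) = +0.79 V; n = 2.
For the overall reaction I2(s) + 2 V2+(aq) → 2 I-(aq) + 2 V3+(aq), Q = ([I-(aq)]^2·[V3+(aq)]^2) / [V2+(aq)]^2 = 0.107, giving log Q = −0.969.
Applying E = E° − (RT ln10/nF)·log Q gives +0.79 − (0.0592/2)(−0.969) = +0.819 V.

+0.819 V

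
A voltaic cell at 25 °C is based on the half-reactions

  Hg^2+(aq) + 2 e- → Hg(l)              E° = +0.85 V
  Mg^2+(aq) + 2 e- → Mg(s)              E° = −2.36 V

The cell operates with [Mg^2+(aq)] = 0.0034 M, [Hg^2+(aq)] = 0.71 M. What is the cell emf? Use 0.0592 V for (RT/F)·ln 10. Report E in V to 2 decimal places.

+3.28 V

Hg²⁺/Hg is reduced (cathode, E° = +0.85 V) and Mg²⁺/Mg is oxidized (anode).
The standard potential is +0.85 − (−2.36) = +3.21 V and the balanced reaction transfers n = 2 electrons.
For the overall reaction Hg^2+(aq) + Mg(s) → Hg(l) + Mg^2+(aq), Q = [Mg^2+(aq)] / [Hg^2+(aq)] = 0.00479, giving log Q = −2.320.
By the Nernst equation, E = +3.21 − (0.0592/2)·(−2.320) = +3.28 V.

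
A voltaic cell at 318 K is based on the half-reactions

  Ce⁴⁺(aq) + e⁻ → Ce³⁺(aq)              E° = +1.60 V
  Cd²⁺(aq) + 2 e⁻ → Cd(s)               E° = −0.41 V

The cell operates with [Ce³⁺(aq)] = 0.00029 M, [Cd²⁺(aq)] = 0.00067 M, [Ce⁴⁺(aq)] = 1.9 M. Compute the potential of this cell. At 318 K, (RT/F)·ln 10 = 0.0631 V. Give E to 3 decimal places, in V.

Ce⁴⁺/Ce³⁺ is reduced (cathode, E° = +1.60 V) and Cd²⁺/Cd is oxidized (anode).
E°cell = +1.60 − (−0.41) = +2.01 V, with n = 2 electrons transferred.
Balancing gives 2 Ce⁴⁺(aq) + Cd(s) → 2 Ce³⁺(aq) + Cd²⁺(aq); hence Q = ([Ce³⁺(aq)]^2·[Cd²⁺(aq)]) / [Ce⁴⁺(aq)]^2 = 1.56×10^−11 (log Q = −10.807).
Applying E = E° − (RT ln10/nF)·log Q gives +2.01 − (0.0631/2)(−10.807) = +2.351 V.

+2.351 V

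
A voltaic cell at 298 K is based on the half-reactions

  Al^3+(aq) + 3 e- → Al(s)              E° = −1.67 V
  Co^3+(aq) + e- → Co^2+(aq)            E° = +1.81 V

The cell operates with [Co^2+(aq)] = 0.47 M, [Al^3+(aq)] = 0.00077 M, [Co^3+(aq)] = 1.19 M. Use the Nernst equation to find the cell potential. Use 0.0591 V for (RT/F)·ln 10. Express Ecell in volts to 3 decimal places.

+3.565 V

Co³⁺/Co²⁺ is reduced (cathode, E° = +1.81 V) and Al³⁺/Al is oxidized (anode).
E°cell = +1.81 − (−1.67) = +3.48 V, with n = 3 electrons transferred.
The balanced reaction is 3 Co^3+(aq) + Al(s) → 3 Co^2+(aq) + Al^3+(aq), so Q = ([Co^2+(aq)]^3·[Al^3+(aq)]) / [Co^3+(aq)]^3 = 4.74×10^−5 and log Q = −4.324.
E = E° − (0.0591/n)·log Q = +3.48 − (0.0591/3)(−4.324) = +3.565 V.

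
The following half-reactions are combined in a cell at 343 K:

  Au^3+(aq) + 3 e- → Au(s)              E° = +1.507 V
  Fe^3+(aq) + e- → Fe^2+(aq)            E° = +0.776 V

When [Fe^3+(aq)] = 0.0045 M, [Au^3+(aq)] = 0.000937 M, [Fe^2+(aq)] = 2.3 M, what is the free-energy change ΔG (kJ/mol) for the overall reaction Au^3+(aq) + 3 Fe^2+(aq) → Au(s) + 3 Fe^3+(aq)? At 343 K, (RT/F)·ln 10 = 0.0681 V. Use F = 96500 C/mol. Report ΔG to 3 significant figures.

−245 kJ/mol

With Au³⁺/Au reduced at the cathode, E°cell = +1.507 − (+0.776) = +0.731 V and n = 3.
The reaction quotient is [Fe^3+(aq)]^3 / ([Au^3+(aq)]·[Fe^2+(aq)]^3) = 7.99×10^−6; by Nernst, E = +0.731 − (0.0681/3)(−5.097) = +0.8467 V.
ΔG = −nFE = −(3)(96500)(+0.8467) J/mol = −245 kJ/mol.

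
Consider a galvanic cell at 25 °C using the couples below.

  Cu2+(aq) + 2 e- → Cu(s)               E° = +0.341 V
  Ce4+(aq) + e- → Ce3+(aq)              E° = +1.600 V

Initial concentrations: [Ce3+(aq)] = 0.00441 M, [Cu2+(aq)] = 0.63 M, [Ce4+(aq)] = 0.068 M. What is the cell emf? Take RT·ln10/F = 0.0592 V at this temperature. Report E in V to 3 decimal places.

+1.335 V

The Ce⁴⁺/Ce³⁺ couple has the more positive E°, so it is the cathode; Cu²⁺/Cu is the anode.
E°cell = E°cat − E°an = +1.600 − (+0.341) = +1.259 V; n = 2.
The balanced reaction is 2 Ce4+(aq) + Cu(s) → 2 Ce3+(aq) + Cu2+(aq), so Q = ([Ce3+(aq)]^2·[Cu2+(aq)]) / [Ce4+(aq)]^2 = 0.00265 and log Q = −2.577.
By the Nernst equation, E = +1.259 − (0.0592/2)·(−2.577) = +1.335 V.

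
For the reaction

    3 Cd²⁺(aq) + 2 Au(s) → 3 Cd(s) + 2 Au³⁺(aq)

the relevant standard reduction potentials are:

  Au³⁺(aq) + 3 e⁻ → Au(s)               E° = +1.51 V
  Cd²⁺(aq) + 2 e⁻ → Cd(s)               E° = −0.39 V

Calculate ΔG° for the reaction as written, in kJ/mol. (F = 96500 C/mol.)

In the reaction as written Cd²⁺(aq) is reduced, so the Cd²⁺/Cd couple is the cathode and Au³⁺/Au is the anode.
E°cell = −0.39 − (+1.51) = −1.90 V; balancing electrons gives n = 6.
ΔG° = −nFE°cell = −(6)(96500)(−1.90) J/mol = +1100 kJ/mol.

+1100 kJ/mol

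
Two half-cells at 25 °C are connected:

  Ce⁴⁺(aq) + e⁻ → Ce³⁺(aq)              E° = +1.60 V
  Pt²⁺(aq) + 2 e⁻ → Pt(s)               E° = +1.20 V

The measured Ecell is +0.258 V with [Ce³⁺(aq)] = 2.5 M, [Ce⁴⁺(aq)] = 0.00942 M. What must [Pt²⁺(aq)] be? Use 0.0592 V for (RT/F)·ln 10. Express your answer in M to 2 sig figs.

0.89 M

With Ce⁴⁺/Ce³⁺ at the cathode and Pt²⁺/Pt at the anode, E°cell = +1.60 − (+1.20) = +0.40 V (n = 2).
Since E = E° − (0.0592/n)·log Q, log Q = n(E° − E)/0.0592 = 4.797.
Balancing electrons gives 2 Ce⁴⁺(aq) + Pt(s) → 2 Ce³⁺(aq) + Pt²⁺(aq); thus Q = ([Ce³⁺(aq)]^2·[Pt²⁺(aq)]) / [Ce⁴⁺(aq)]^2.
Isolating [Pt²⁺(aq)] in Q = 10^{4.797} yields log [Pt²⁺(aq)] = −0.051, i.e. 0.89 M.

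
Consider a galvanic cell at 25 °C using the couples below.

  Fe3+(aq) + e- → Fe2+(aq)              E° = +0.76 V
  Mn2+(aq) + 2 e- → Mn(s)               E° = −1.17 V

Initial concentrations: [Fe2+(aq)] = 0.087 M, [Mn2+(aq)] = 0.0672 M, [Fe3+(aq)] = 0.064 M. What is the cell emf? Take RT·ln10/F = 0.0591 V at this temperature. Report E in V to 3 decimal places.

+1.957 V

Since E°(Fe³⁺/Fe²⁺) > E°(Mn²⁺/Mn), Fe³⁺/Fe²⁺ serves as the cathode.
E°cell = +0.76 − (−1.17) = +1.93 V, with n = 2 electrons transferred.
For the overall reaction 2 Fe3+(aq) + Mn(s) → 2 Fe2+(aq) + Mn2+(aq), Q = ([Fe2+(aq)]^2·[Mn2+(aq)]) / [Fe3+(aq)]^2 = 0.124, giving log Q = −0.906.
By the Nernst equation, E = +1.93 − (0.0591/2)·(−0.906) = +1.957 V.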